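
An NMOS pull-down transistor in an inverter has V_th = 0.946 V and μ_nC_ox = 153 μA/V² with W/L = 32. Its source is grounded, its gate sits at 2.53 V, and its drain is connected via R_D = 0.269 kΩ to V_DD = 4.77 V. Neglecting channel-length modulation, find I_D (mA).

I_D = 6.14 mA

V_GS = V_G = 2.53 V, so V_ov = 2.53 − 0.946 = 1.58 V.
k_n = μ_nC_ox · (W/L) = 4.896 mA/V².
Assume saturation: I_D = ½ k_n V_ov² = 0.5 × 4.896 × 1.58² = 6.14 mA, giving V_DS = V_DD − I_D R_D = 4.77 − 6.14 × 0.269 = 3.12 V.
V_DS = 3.12 V ≥ V_ov = 1.58 V, confirming saturation.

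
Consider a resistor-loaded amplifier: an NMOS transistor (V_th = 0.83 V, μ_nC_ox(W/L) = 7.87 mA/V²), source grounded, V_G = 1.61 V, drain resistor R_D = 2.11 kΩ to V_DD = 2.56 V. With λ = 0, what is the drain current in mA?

I_D = 1.11 mA

V_GS = V_G = 1.61 V, so V_ov = 1.61 − 0.83 = 0.78 V.
Assume saturation: I_D = ½ k_n V_ov² = 0.5 × 7.87 × 0.78² = 2.39 mA, giving V_DS = V_DD − I_D R_D = 2.56 − 2.39 × 2.11 = -2.49 V.
But -2.49 V < V_ov = 0.78 V, so the device is actually in triode.
In triode I_D = k_n[V_ov V_DS − ½ V_DS²] and I_D = (V_DD − V_DS)/R_D. Equating: 8.3 V_DS² − 13.95 V_DS + 2.56 = 0, giving V_DS = 0.21 V (the root below V_ov).
I_D = (2.56 − 0.21) / 2.11 = 1.11 mA.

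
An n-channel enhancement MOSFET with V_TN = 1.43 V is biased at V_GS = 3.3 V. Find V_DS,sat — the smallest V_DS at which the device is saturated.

V_DS,sat = 1.87 V

The boundary between triode and saturation is V_DS = V_GS − V_TN = V_ov.
V_ov = 3.3 − 1.43 = 1.87 V.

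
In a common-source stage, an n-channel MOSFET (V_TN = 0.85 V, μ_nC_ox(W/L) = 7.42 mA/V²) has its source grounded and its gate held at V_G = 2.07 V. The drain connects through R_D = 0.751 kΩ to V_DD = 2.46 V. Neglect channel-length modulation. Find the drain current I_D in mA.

V_GS = V_G = 2.07 V, so V_ov = 2.07 − 0.85 = 1.22 V.
Assume saturation: I_D = ½ k_n V_ov² = 0.5 × 7.42 × 1.22² = 5.52 mA, giving V_DS = V_DD − I_D R_D = 2.46 − 5.52 × 0.751 = -1.69 V.
But -1.69 V < V_ov = 1.22 V, so the device is actually in triode.
In triode I_D = k_n[V_ov V_DS − ½ V_DS²] and I_D = (V_DD − V_DS)/R_D. Equating: 2.79 V_DS² − 7.798 V_DS + 2.46 = 0, giving V_DS = 0.362 V (the root below V_ov).
I_D = (2.46 − 0.362) / 0.751 = 2.79 mA.

I_D = 2.79 mA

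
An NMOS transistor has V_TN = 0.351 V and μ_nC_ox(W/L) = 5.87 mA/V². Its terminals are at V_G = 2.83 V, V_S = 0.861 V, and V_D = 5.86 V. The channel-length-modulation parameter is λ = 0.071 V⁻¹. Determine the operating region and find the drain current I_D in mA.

Saturation; I_D = 10.4 mA

V_GS = V_G − V_S = 2.83 − 0.861 = 1.97 V; V_DS = V_D − V_S = 5.86 − 0.861 = 5 V.
V_ov = V_GS − V_TN = 1.97 − 0.351 = 1.62 V.
Since V_DS = 5 V ≥ V_ov = 1.62 V, the device is in saturation.
I_D = ½ k_n V_ov² (1 + λ V_DS) = 0.5 × 5.87 × 1.62² × (1 + 0.071 × 5) = 10.4 mA.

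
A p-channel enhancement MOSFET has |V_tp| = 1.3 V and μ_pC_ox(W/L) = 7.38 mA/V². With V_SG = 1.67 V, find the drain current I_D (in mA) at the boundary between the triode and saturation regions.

I_D = 0.505 mA

At the boundary V_SD = V_ov = V_SG − |V_tp| = 1.67 − 1.3 = 0.37 V.
I_D = ½ k_p V_ov² = 0.5 × 7.38 × 0.37² = 0.505 mA.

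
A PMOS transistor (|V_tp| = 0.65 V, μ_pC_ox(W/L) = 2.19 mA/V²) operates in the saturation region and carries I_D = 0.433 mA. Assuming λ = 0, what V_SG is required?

In saturation I_D = ½ k_p (V_SG − |V_tp|)², so V_SG − |V_tp| = √(2 I_D / k_p) = √(2 × 0.433 / 2.19) = 0.629 V.
V_SG = 0.65 + 0.629 = 1.28 V.

V_SG = 1.28 V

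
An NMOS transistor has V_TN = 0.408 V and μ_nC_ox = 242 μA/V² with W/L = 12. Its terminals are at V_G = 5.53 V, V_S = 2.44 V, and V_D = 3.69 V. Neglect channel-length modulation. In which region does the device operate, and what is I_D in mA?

V_GS = V_G − V_S = 5.53 − 2.44 = 3.09 V; V_DS = V_D − V_S = 3.69 − 2.44 = 1.25 V.
k_n = μ_nC_ox · (W/L) = 2.904 mA/V².
V_ov = V_GS − V_TN = 3.09 − 0.408 = 2.68 V.
Since V_DS = 1.25 V < V_ov = 2.68 V, the device is in the triode region.
I_D = k_n [V_ov · V_DS − ½ V_DS²] = 2.904 × [2.68 × 1.25 − 0.5 × 1.25²] = 7.47 mA.

Triode; I_D = 7.47 mA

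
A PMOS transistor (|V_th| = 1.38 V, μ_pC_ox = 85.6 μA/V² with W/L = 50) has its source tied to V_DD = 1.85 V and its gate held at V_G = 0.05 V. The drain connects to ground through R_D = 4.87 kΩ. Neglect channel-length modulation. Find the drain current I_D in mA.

V_SG = V_DD − V_G = 1.85 − 0.05 = 1.8 V, so V_ov = 1.8 − 1.38 = 0.42 V.
k_p = μ_pC_ox · (W/L) = 4.28 mA/V².
Assume saturation: I_D = ½ k_p V_ov² = 0.5 × 4.28 × 0.42² = 0.377 mA, giving V_SD = V_DD − I_D R_D = 1.85 − 0.377 × 4.87 = 0.0116 V.
But 0.0116 V < V_ov = 0.42 V, so the device is actually in triode.
In triode I_D = k_p[V_ov V_SD − ½ V_SD²] and I_D = (V_DD − V_SD)/R_D. Equating: 10.4 V_SD² − 9.754 V_SD + 1.85 = 0, giving V_SD = 0.264 V (the root below V_ov).
I_D = (1.85 − 0.264) / 4.87 = 0.326 mA.

I_D = 0.326 mA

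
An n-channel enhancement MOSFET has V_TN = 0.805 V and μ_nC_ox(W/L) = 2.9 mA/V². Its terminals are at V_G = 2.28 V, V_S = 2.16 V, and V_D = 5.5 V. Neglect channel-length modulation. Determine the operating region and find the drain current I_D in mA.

V_GS = V_G − V_S = 2.28 − 2.16 = 0.12 V; V_DS = V_D − V_S = 5.5 − 2.16 = 3.34 V.
V_GS = 0.12 V < V_TN = 0.805 V, so the transistor is in cutoff.

Cutoff; I_D = 0 mA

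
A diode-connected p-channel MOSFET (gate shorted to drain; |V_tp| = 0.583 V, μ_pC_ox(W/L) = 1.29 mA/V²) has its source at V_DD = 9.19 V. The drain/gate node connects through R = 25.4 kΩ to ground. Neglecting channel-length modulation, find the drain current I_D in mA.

I_D = 0.311 mA

With gate tied to drain, V_SG = V_SD ≥ V_SG − |V_tp|, so the device is in saturation.
KCL at the drain: ½ k_p (V_SG − |V_tp|)² = (V_DD − V_SG)/R.
Let x = V_SG − 0.583. Then 16.4 x² + x − 8.607 = 0, giving x = 0.695 V (positive root), so V_SG = 1.28 V.
I_D = (V_DD − V_SG)/R = (9.19 − 1.28) / 25.4 = 0.311 mA.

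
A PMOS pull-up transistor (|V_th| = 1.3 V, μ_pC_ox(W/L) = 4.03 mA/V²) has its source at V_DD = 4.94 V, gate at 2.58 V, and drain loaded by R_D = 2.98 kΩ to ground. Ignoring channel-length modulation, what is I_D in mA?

V_SG = V_DD − V_G = 4.94 − 2.58 = 2.36 V, so V_ov = 2.36 − 1.3 = 1.06 V.
Assume saturation: I_D = ½ k_p V_ov² = 0.5 × 4.03 × 1.06² = 2.26 mA, giving V_SD = V_DD − I_D R_D = 4.94 − 2.26 × 2.98 = -1.81 V.
But -1.81 V < V_ov = 1.06 V, so the device is actually in triode.
In triode I_D = k_p[V_ov V_SD − ½ V_SD²] and I_D = (V_DD − V_SD)/R_D. Equating: 6 V_SD² − 13.73 V_SD + 4.94 = 0, giving V_SD = 0.447 V (the root below V_ov).
I_D = (4.94 − 0.447) / 2.98 = 1.51 mA.

I_D = 1.51 mA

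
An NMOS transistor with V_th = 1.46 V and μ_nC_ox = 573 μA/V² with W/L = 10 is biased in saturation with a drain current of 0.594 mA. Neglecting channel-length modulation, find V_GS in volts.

V_GS = 1.92 V

k_n = μ_nC_ox · (W/L) = 5.73 mA/V².
In saturation I_D = ½ k_n (V_GS − V_th)², so V_GS − V_th = √(2 I_D / k_n) = √(2 × 0.594 / 5.73) = 0.455 V.
V_GS = 1.46 + 0.455 = 1.92 V.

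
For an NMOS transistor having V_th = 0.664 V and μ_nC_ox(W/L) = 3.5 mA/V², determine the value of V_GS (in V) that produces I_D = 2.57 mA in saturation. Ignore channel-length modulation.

V_GS = 1.88 V

In saturation I_D = ½ k_n (V_GS − V_th)², so V_GS − V_th = √(2 I_D / k_n) = √(2 × 2.57 / 3.5) = 1.21 V.
V_GS = 0.664 + 1.21 = 1.88 V.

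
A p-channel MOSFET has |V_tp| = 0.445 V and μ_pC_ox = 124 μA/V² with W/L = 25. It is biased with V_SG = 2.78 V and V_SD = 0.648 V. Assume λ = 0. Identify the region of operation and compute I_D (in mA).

Triode; I_D = 4.04 mA

k_p = μ_pC_ox · (W/L) = 3.1 mA/V².
V_ov = V_SG − |V_tp| = 2.78 − 0.445 = 2.33 V.
Since V_SD = 0.648 V < V_ov = 2.33 V, the device is in the triode region.
I_D = k_p [V_ov · V_SD − ½ V_SD²] = 3.1 × [2.33 × 0.648 − 0.5 × 0.648²] = 4.04 mA.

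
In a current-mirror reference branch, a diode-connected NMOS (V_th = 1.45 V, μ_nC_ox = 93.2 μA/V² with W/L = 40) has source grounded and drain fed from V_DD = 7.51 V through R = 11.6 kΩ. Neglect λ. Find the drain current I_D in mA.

I_D = 0.479 mA

With gate tied to drain, V_GS = V_DS ≥ V_GS − V_th, so the device is in saturation.
k_n = μ_nC_ox · (W/L) = 3.728 mA/V².
KCL at the drain: ½ k_n (V_GS − V_th)² = (V_DD − V_GS)/R.
Let x = V_GS − 1.45. Then 21.6 x² + x − 6.06 = 0, giving x = 0.507 V (positive root), so V_GS = 1.96 V.
I_D = (V_DD − V_GS)/R = (7.51 − 1.96) / 11.6 = 0.479 mA.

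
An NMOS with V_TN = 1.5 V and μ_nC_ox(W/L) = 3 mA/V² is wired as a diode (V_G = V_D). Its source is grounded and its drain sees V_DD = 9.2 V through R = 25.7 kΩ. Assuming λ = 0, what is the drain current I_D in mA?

With gate tied to drain, V_GS = V_DS ≥ V_GS − V_TN, so the device is in saturation.
KCL at the drain: ½ k_n (V_GS − V_TN)² = (V_DD − V_GS)/R.
Let x = V_GS − 1.5. Then 38.5 x² + x − 7.7 = 0, giving x = 0.434 V (positive root), so V_GS = 1.93 V.
I_D = (V_DD − V_GS)/R = (9.2 − 1.93) / 25.7 = 0.283 mA.

I_D = 0.283 mA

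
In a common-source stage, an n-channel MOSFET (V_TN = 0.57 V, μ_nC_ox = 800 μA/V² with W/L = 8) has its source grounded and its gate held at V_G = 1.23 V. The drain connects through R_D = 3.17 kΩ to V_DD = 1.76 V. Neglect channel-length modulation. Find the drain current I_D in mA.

V_GS = V_G = 1.23 V, so V_ov = 1.23 − 0.57 = 0.66 V.
k_n = μ_nC_ox · (W/L) = 6.4 mA/V².
Assume saturation: I_D = ½ k_n V_ov² = 0.5 × 6.4 × 0.66² = 1.39 mA, giving V_DS = V_DD − I_D R_D = 1.76 − 1.39 × 3.17 = -2.66 V.
But -2.66 V < V_ov = 0.66 V, so the device is actually in triode.
In triode I_D = k_n[V_ov V_DS − ½ V_DS²] and I_D = (V_DD − V_DS)/R_D. Equating: 10.1 V_DS² − 14.39 V_DS + 1.76 = 0, giving V_DS = 0.135 V (the root below V_ov).
I_D = (1.76 − 0.135) / 3.17 = 0.513 mA.

I_D = 0.513 mA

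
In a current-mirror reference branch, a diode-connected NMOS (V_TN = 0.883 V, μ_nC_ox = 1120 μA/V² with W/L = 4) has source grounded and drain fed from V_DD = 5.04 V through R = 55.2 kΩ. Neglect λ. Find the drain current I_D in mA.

With gate tied to drain, V_GS = V_DS ≥ V_GS − V_TN, so the device is in saturation.
k_n = μ_nC_ox · (W/L) = 4.48 mA/V².
KCL at the drain: ½ k_n (V_GS − V_TN)² = (V_DD − V_GS)/R.
Let x = V_GS − 0.883. Then 124 x² + x − 4.157 = 0, giving x = 0.179 V (positive root), so V_GS = 1.06 V.
I_D = (V_DD − V_GS)/R = (5.04 − 1.06) / 55.2 = 0.0721 mA.

I_D = 0.0721 mA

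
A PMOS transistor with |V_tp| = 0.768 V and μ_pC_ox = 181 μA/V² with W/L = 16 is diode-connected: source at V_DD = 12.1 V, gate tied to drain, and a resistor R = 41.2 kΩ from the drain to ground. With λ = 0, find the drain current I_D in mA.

I_D = 0.265 mA

With gate tied to drain, V_SG = V_SD ≥ V_SG − |V_tp|, so the device is in saturation.
k_p = μ_pC_ox · (W/L) = 2.896 mA/V².
KCL at the drain: ½ k_p (V_SG − |V_tp|)² = (V_DD − V_SG)/R.
Let x = V_SG − 0.768. Then 59.7 x² + x − 11.33 = 0, giving x = 0.428 V (positive root), so V_SG = 1.2 V.
I_D = (V_DD − V_SG)/R = (12.1 − 1.2) / 41.2 = 0.265 mA.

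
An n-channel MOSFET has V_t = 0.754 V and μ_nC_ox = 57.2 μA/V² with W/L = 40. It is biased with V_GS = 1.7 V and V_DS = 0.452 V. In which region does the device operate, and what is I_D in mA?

k_n = μ_nC_ox · (W/L) = 2.288 mA/V².
V_ov = V_GS − V_t = 1.7 − 0.754 = 0.946 V.
Since V_DS = 0.452 V < V_ov = 0.946 V, the device is in the triode region.
I_D = k_n [V_ov · V_DS − ½ V_DS²] = 2.288 × [0.946 × 0.452 − 0.5 × 0.452²] = 0.745 mA.

Triode; I_D = 0.745 mA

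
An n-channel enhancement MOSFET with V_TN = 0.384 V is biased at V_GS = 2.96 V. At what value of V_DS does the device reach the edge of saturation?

The boundary between triode and saturation is V_DS = V_GS − V_TN = V_ov.
V_ov = 2.96 − 0.384 = 2.58 V.

V_DS,sat = 2.58 V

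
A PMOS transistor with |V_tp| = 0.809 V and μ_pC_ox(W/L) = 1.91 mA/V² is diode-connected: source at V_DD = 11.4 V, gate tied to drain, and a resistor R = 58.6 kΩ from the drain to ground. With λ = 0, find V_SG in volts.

V_SG = 1.24 V

With gate tied to drain, V_SG = V_SD ≥ V_SG − |V_tp|, so the device is in saturation.
KCL at the drain: ½ k_p (V_SG − |V_tp|)² = (V_DD − V_SG)/R.
Let x = V_SG − 0.809. Then 56 x² + x − 10.59 = 0, giving x = 0.426 V (positive root), so V_SG = 1.24 V.
I_D = (V_DD − V_SG)/R = (11.4 − 1.24) / 58.6 = 0.173 mA.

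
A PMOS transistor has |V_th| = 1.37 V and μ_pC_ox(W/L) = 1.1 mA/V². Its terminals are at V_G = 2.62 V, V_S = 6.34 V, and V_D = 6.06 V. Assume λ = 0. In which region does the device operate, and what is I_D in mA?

V_SG = V_S − V_G = 6.34 − 2.62 = 3.72 V; V_SD = V_S − V_D = 6.34 − 6.06 = 0.28 V.
V_ov = V_SG − |V_th| = 3.72 − 1.37 = 2.35 V.
Since V_SD = 0.28 V < V_ov = 2.35 V, the device is in the triode region.
I_D = k_p [V_ov · V_SD − ½ V_SD²] = 1.1 × [2.35 × 0.28 − 0.5 × 0.28²] = 0.681 mA.

Triode; I_D = 0.681 mA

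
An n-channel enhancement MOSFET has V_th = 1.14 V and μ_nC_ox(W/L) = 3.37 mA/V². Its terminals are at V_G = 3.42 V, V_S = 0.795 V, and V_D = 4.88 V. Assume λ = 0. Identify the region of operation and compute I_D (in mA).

V_GS = V_G − V_S = 3.42 − 0.795 = 2.62 V; V_DS = V_D − V_S = 4.88 − 0.795 = 4.08 V.
V_ov = V_GS − V_th = 2.62 − 1.14 = 1.49 V.
Since V_DS = 4.08 V ≥ V_ov = 1.49 V, the device is in saturation.
I_D = ½ k_n V_ov² = 0.5 × 3.37 × 1.49² = 3.72 mA.

Saturation; I_D = 3.72 mA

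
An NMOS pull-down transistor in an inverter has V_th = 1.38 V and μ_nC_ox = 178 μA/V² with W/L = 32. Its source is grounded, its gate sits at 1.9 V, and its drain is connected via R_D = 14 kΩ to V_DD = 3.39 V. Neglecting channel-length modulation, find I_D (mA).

I_D = 0.236 mA

V_GS = V_G = 1.9 V, so V_ov = 1.9 − 1.38 = 0.52 V.
k_n = μ_nC_ox · (W/L) = 5.696 mA/V².
Assume saturation: I_D = ½ k_n V_ov² = 0.5 × 5.696 × 0.52² = 0.77 mA, giving V_DS = V_DD − I_D R_D = 3.39 − 0.77 × 14 = -7.39 V.
But -7.39 V < V_ov = 0.52 V, so the device is actually in triode.
In triode I_D = k_n[V_ov V_DS − ½ V_DS²] and I_D = (V_DD − V_DS)/R_D. Equating: 39.9 V_DS² − 42.47 V_DS + 3.39 = 0, giving V_DS = 0.0869 V (the root below V_ov).
I_D = (3.39 − 0.0869) / 14 = 0.236 mA.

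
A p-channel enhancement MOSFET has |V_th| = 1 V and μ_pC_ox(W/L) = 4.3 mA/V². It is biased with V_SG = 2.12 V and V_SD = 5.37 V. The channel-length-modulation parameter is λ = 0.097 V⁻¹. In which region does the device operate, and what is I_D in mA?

V_ov = V_SG − |V_th| = 2.12 − 1 = 1.12 V.
Since V_SD = 5.37 V ≥ V_ov = 1.12 V, the device is in saturation.
I_D = ½ k_p V_ov² (1 + λ V_SD) = 0.5 × 4.3 × 1.12² × (1 + 0.097 × 5.37) = 4.1 mA.

Saturation; I_D = 4.10 mA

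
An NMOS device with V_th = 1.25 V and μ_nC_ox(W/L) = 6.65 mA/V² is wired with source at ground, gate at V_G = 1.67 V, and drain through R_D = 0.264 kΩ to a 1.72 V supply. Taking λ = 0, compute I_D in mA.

I_D = 0.587 mA

V_GS = V_G = 1.67 V, so V_ov = 1.67 − 1.25 = 0.42 V.
Assume saturation: I_D = ½ k_n V_ov² = 0.5 × 6.65 × 0.42² = 0.587 mA, giving V_DS = V_DD − I_D R_D = 1.72 − 0.587 × 0.264 = 1.57 V.
V_DS = 1.57 V ≥ V_ov = 0.42 V, confirming saturation.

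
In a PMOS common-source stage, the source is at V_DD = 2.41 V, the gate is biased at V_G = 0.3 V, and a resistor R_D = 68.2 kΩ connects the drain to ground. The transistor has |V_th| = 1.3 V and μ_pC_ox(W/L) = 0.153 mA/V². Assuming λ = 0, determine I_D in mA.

V_SG = V_DD − V_G = 2.41 − 0.3 = 2.11 V, so V_ov = 2.11 − 1.3 = 0.81 V.
Assume saturation: I_D = ½ k_p V_ov² = 0.5 × 0.153 × 0.81² = 0.0502 mA, giving V_SD = V_DD − I_D R_D = 2.41 − 0.0502 × 68.2 = -1.01 V.
But -1.01 V < V_ov = 0.81 V, so the device is actually in triode.
In triode I_D = k_p[V_ov V_SD − ½ V_SD²] and I_D = (V_DD − V_SD)/R_D. Equating: 5.22 V_SD² − 9.452 V_SD + 2.41 = 0, giving V_SD = 0.307 V (the root below V_ov).
I_D = (2.41 − 0.307) / 68.2 = 0.0308 mA.

I_D = 0.0308 mA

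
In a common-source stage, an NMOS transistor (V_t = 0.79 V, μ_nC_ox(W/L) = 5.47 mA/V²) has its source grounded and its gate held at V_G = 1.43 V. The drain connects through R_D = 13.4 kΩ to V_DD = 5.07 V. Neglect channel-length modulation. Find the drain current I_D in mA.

I_D = 0.370 mA

V_GS = V_G = 1.43 V, so V_ov = 1.43 − 0.79 = 0.64 V.
Assume saturation: I_D = ½ k_n V_ov² = 0.5 × 5.47 × 0.64² = 1.12 mA, giving V_DS = V_DD − I_D R_D = 5.07 − 1.12 × 13.4 = -9.94 V.
But -9.94 V < V_ov = 0.64 V, so the device is actually in triode.
In triode I_D = k_n[V_ov V_DS − ½ V_DS²] and I_D = (V_DD − V_DS)/R_D. Equating: 36.6 V_DS² − 47.91 V_DS + 5.07 = 0, giving V_DS = 0.116 V (the root below V_ov).
I_D = (5.07 − 0.116) / 13.4 = 0.37 mA.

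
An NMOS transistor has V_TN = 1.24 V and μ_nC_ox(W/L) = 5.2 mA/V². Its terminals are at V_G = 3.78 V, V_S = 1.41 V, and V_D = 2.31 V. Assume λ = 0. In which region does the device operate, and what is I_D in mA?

V_GS = V_G − V_S = 3.78 − 1.41 = 2.37 V; V_DS = V_D − V_S = 2.31 − 1.41 = 0.9 V.
V_ov = V_GS − V_TN = 2.37 − 1.24 = 1.13 V.
Since V_DS = 0.9 V < V_ov = 1.13 V, the device is in the triode region.
I_D = k_n [V_ov · V_DS − ½ V_DS²] = 5.2 × [1.13 × 0.9 − 0.5 × 0.9²] = 3.18 mA.

Triode; I_D = 3.18 mA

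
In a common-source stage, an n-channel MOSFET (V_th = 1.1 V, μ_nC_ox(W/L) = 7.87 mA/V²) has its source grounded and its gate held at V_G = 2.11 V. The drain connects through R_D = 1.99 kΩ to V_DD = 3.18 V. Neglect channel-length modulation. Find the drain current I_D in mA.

I_D = 1.49 mA

V_GS = V_G = 2.11 V, so V_ov = 2.11 − 1.1 = 1.01 V.
Assume saturation: I_D = ½ k_n V_ov² = 0.5 × 7.87 × 1.01² = 4.01 mA, giving V_DS = V_DD − I_D R_D = 3.18 − 4.01 × 1.99 = -4.81 V.
But -4.81 V < V_ov = 1.01 V, so the device is actually in triode.
In triode I_D = k_n[V_ov V_DS − ½ V_DS²] and I_D = (V_DD − V_DS)/R_D. Equating: 7.83 V_DS² − 16.82 V_DS + 3.18 = 0, giving V_DS = 0.21 V (the root below V_ov).
I_D = (3.18 − 0.21) / 1.99 = 1.49 mA.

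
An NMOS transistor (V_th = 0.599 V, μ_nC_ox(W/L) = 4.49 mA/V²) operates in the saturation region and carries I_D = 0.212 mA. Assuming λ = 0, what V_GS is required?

V_GS = 0.906 V

In saturation I_D = ½ k_n (V_GS − V_th)², so V_GS − V_th = √(2 I_D / k_n) = √(2 × 0.212 / 4.49) = 0.307 V.
V_GS = 0.599 + 0.307 = 0.906 V.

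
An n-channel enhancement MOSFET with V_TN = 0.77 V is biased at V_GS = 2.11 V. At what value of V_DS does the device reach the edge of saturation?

V_DS,sat = 1.34 V

The boundary between triode and saturation is V_DS = V_GS − V_TN = V_ov.
V_ov = 2.11 − 0.77 = 1.34 V.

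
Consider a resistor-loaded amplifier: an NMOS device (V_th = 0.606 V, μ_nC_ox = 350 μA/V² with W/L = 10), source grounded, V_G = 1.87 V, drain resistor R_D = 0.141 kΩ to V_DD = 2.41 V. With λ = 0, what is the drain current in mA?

I_D = 2.80 mA

V_GS = V_G = 1.87 V, so V_ov = 1.87 − 0.606 = 1.26 V.
k_n = μ_nC_ox · (W/L) = 3.5 mA/V².
Assume saturation: I_D = ½ k_n V_ov² = 0.5 × 3.5 × 1.26² = 2.8 mA, giving V_DS = V_DD − I_D R_D = 2.41 − 2.8 × 0.141 = 2.02 V.
V_DS = 2.02 V ≥ V_ov = 1.26 V, confirming saturation.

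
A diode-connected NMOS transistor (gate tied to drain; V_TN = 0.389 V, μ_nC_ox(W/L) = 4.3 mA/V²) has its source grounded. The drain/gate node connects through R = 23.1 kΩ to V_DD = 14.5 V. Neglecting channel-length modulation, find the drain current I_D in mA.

I_D = 0.588 mA

With gate tied to drain, V_GS = V_DS ≥ V_GS − V_TN, so the device is in saturation.
KCL at the drain: ½ k_n (V_GS − V_TN)² = (V_DD − V_GS)/R.
Let x = V_GS − 0.389. Then 49.7 x² + x − 14.11 = 0, giving x = 0.523 V (positive root), so V_GS = 0.912 V.
I_D = (V_DD − V_GS)/R = (14.5 − 0.912) / 23.1 = 0.588 mA.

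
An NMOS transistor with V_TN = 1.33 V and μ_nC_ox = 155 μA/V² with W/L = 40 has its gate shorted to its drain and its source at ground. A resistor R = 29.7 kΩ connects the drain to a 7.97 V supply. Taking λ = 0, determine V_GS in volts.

With gate tied to drain, V_GS = V_DS ≥ V_GS − V_TN, so the device is in saturation.
k_n = μ_nC_ox · (W/L) = 6.2 mA/V².
KCL at the drain: ½ k_n (V_GS − V_TN)² = (V_DD − V_GS)/R.
Let x = V_GS − 1.33. Then 92.1 x² + x − 6.64 = 0, giving x = 0.263 V (positive root), so V_GS = 1.59 V.
I_D = (V_DD − V_GS)/R = (7.97 − 1.59) / 29.7 = 0.215 mA.

V_GS = 1.59 V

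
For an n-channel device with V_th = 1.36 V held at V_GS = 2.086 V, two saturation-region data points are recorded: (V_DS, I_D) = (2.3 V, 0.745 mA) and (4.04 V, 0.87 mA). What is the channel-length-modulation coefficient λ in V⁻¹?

λ = 0.124 V⁻¹

With V_GS fixed, I_D ∝ (1 + λ V_DS) in saturation, so I_D2/I_D1 = (1 + λ V_DS2)/(1 + λ V_DS1).
0.87/0.745 = 1.168 = (1 + 4.04 λ)/(1 + 2.3 λ).
Solving: λ (I_D1 V_DS2 − I_D2 V_DS1) = I_D2 − I_D1, so λ = (0.87 − 0.745) / (0.745 × 4.04 − 0.87 × 2.3) = 0.125 / 1.01 = 0.124 V⁻¹.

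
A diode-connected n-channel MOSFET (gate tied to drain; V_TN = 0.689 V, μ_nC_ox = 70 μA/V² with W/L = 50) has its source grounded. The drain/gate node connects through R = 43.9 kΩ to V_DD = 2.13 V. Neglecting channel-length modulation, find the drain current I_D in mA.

With gate tied to drain, V_GS = V_DS ≥ V_GS − V_TN, so the device is in saturation.
k_n = μ_nC_ox · (W/L) = 3.5 mA/V².
KCL at the drain: ½ k_n (V_GS − V_TN)² = (V_DD − V_GS)/R.
Let x = V_GS − 0.689. Then 76.8 x² + x − 1.441 = 0, giving x = 0.131 V (positive root), so V_GS = 0.82 V.
I_D = (V_DD − V_GS)/R = (2.13 − 0.82) / 43.9 = 0.0298 mA.

I_D = 0.0298 mA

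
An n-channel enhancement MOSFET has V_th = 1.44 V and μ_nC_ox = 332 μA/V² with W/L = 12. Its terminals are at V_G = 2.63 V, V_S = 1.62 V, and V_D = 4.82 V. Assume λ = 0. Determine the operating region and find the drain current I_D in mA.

Cutoff; I_D = 0 mA

V_GS = V_G − V_S = 2.63 − 1.62 = 1.01 V; V_DS = V_D − V_S = 4.82 − 1.62 = 3.2 V.
V_GS = 1.01 V < V_th = 1.44 V, so the transistor is in cutoff.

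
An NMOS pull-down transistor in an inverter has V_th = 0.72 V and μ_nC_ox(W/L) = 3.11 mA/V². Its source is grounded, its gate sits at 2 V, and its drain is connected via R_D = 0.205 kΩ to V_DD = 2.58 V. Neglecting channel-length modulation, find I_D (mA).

V_GS = V_G = 2 V, so V_ov = 2 − 0.72 = 1.28 V.
Assume saturation: I_D = ½ k_n V_ov² = 0.5 × 3.11 × 1.28² = 2.55 mA, giving V_DS = V_DD − I_D R_D = 2.58 − 2.55 × 0.205 = 2.06 V.
V_DS = 2.06 V ≥ V_ov = 1.28 V, confirming saturation.

I_D = 2.55 mA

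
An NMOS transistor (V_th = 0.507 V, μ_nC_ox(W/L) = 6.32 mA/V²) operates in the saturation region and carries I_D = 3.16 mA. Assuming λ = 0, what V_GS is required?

V_GS = 1.51 V

In saturation I_D = ½ k_n (V_GS − V_th)², so V_GS − V_th = √(2 I_D / k_n) = √(2 × 3.16 / 6.32) = 1 V.
V_GS = 0.507 + 1 = 1.51 V.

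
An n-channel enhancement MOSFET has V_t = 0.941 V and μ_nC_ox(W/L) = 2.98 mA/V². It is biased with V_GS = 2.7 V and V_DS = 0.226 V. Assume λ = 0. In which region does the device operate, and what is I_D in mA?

Triode; I_D = 1.11 mA

V_ov = V_GS − V_t = 2.7 − 0.941 = 1.76 V.
Since V_DS = 0.226 V < V_ov = 1.76 V, the device is in the triode region.
I_D = k_n [V_ov · V_DS − ½ V_DS²] = 2.98 × [1.76 × 0.226 − 0.5 × 0.226²] = 1.11 mA.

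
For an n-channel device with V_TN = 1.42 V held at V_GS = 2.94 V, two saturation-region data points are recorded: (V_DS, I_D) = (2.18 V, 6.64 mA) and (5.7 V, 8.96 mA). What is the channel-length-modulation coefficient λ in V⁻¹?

λ = 0.127 V⁻¹

With V_GS fixed, I_D ∝ (1 + λ V_DS) in saturation, so I_D2/I_D1 = (1 + λ V_DS2)/(1 + λ V_DS1).
8.96/6.64 = 1.349 = (1 + 5.7 λ)/(1 + 2.18 λ).
Solving: λ (I_D1 V_DS2 − I_D2 V_DS1) = I_D2 − I_D1, so λ = (8.96 − 6.64) / (6.64 × 5.7 − 8.96 × 2.18) = 2.32 / 18.3 = 0.127 V⁻¹.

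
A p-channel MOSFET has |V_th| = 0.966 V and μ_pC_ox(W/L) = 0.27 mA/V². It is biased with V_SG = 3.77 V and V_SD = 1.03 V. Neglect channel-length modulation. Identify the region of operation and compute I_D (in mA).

V_ov = V_SG − |V_th| = 3.77 − 0.966 = 2.8 V.
Since V_SD = 1.03 V < V_ov = 2.8 V, the device is in the triode region.
I_D = k_p [V_ov · V_SD − ½ V_SD²] = 0.27 × [2.8 × 1.03 − 0.5 × 1.03²] = 0.637 mA.

Triode; I_D = 0.637 mA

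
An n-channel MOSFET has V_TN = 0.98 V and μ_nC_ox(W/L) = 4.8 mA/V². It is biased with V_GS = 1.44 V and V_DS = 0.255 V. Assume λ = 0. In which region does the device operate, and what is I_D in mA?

Triode; I_D = 0.407 mA

V_ov = V_GS − V_TN = 1.44 − 0.98 = 0.46 V.
Since V_DS = 0.255 V < V_ov = 0.46 V, the device is in the triode region.
I_D = k_n [V_ov · V_DS − ½ V_DS²] = 4.8 × [0.46 × 0.255 − 0.5 × 0.255²] = 0.407 mA.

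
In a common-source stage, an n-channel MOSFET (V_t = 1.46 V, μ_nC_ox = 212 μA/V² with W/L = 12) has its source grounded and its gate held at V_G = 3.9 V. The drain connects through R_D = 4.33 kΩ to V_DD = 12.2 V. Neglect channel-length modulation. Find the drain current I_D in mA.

V_GS = V_G = 3.9 V, so V_ov = 3.9 − 1.46 = 2.44 V.
k_n = μ_nC_ox · (W/L) = 2.544 mA/V².
Assume saturation: I_D = ½ k_n V_ov² = 0.5 × 2.544 × 2.44² = 7.57 mA, giving V_DS = V_DD − I_D R_D = 12.2 − 7.57 × 4.33 = -20.6 V.
But -20.6 V < V_ov = 2.44 V, so the device is actually in triode.
In triode I_D = k_n[V_ov V_DS − ½ V_DS²] and I_D = (V_DD − V_DS)/R_D. Equating: 5.51 V_DS² − 27.88 V_DS + 12.2 = 0, giving V_DS = 0.484 V (the root below V_ov).
I_D = (12.2 − 0.484) / 4.33 = 2.71 mA.

I_D = 2.71 mA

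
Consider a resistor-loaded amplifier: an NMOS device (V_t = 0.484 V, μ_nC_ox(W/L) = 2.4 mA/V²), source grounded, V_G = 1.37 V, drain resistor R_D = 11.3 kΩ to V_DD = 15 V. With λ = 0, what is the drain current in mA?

V_GS = V_G = 1.37 V, so V_ov = 1.37 − 0.484 = 0.886 V.
Assume saturation: I_D = ½ k_n V_ov² = 0.5 × 2.4 × 0.886² = 0.942 mA, giving V_DS = V_DD − I_D R_D = 15 − 0.942 × 11.3 = 4.36 V.
V_DS = 4.36 V ≥ V_ov = 0.886 V, confirming saturation.

I_D = 0.942 mA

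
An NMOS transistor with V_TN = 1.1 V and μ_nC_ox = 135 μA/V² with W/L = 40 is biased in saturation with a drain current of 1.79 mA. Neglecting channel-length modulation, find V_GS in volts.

k_n = μ_nC_ox · (W/L) = 5.4 mA/V².
In saturation I_D = ½ k_n (V_GS − V_TN)², so V_GS − V_TN = √(2 I_D / k_n) = √(2 × 1.79 / 5.4) = 0.814 V.
V_GS = 1.1 + 0.814 = 1.91 V.

V_GS = 1.91 V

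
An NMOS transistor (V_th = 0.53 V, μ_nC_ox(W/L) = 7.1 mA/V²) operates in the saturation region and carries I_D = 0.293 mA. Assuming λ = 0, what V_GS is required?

In saturation I_D = ½ k_n (V_GS − V_th)², so V_GS − V_th = √(2 I_D / k_n) = √(2 × 0.293 / 7.1) = 0.287 V.
V_GS = 0.53 + 0.287 = 0.817 V.

V_GS = 0.817 V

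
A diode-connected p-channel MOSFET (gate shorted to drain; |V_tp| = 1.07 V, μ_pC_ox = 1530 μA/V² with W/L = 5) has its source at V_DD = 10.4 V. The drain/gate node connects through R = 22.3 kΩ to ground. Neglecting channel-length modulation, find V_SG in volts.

With gate tied to drain, V_SG = V_SD ≥ V_SG − |V_tp|, so the device is in saturation.
k_p = μ_pC_ox · (W/L) = 7.65 mA/V².
KCL at the drain: ½ k_p (V_SG − |V_tp|)² = (V_DD − V_SG)/R.
Let x = V_SG − 1.07. Then 85.3 x² + x − 9.33 = 0, giving x = 0.325 V (positive root), so V_SG = 1.39 V.
I_D = (V_DD − V_SG)/R = (10.4 − 1.39) / 22.3 = 0.404 mA.

V_SG = 1.39 V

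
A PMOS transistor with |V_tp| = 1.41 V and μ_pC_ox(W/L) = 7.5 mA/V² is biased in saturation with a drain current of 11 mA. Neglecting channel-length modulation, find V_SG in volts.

In saturation I_D = ½ k_p (V_SG − |V_tp|)², so V_SG − |V_tp| = √(2 I_D / k_p) = √(2 × 11 / 7.5) = 1.71 V.
V_SG = 1.41 + 1.71 = 3.12 V.

V_SG = 3.12 V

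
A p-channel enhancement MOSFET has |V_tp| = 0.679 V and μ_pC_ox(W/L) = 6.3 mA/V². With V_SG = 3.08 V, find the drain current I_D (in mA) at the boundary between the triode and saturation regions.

I_D = 18.2 mA

At the boundary V_SD = V_ov = V_SG − |V_tp| = 3.08 − 0.679 = 2.4 V.
I_D = ½ k_p V_ov² = 0.5 × 6.3 × 2.4² = 18.2 mA.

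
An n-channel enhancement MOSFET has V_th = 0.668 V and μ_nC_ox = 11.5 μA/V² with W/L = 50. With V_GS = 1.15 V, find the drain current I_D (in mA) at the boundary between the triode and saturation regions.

At the boundary V_DS = V_ov = V_GS − V_th = 1.15 − 0.668 = 0.482 V.
k_n = μ_nC_ox · (W/L) = 0.575 mA/V².
I_D = ½ k_n V_ov² = 0.5 × 0.575 × 0.482² = 0.0668 mA.

I_D = 0.0668 mA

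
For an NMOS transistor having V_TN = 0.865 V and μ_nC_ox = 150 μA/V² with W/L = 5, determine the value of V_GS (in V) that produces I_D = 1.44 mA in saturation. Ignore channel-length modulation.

V_GS = 2.82 V

k_n = μ_nC_ox · (W/L) = 0.75 mA/V².
In saturation I_D = ½ k_n (V_GS − V_TN)², so V_GS − V_TN = √(2 I_D / k_n) = √(2 × 1.44 / 0.75) = 1.96 V.
V_GS = 0.865 + 1.96 = 2.82 V.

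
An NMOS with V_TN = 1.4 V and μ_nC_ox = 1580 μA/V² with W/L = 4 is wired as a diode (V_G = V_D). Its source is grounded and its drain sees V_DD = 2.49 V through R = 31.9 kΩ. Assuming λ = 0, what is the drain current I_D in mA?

I_D = 0.0311 mA

With gate tied to drain, V_GS = V_DS ≥ V_GS − V_TN, so the device is in saturation.
k_n = μ_nC_ox · (W/L) = 6.32 mA/V².
KCL at the drain: ½ k_n (V_GS − V_TN)² = (V_DD − V_GS)/R.
Let x = V_GS − 1.4. Then 101 x² + x − 1.09 = 0, giving x = 0.0991 V (positive root), so V_GS = 1.5 V.
I_D = (V_DD − V_GS)/R = (2.49 − 1.5) / 31.9 = 0.0311 mA.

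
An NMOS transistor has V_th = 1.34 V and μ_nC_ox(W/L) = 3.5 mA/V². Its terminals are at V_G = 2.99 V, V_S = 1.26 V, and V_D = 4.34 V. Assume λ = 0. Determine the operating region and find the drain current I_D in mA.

V_GS = V_G − V_S = 2.99 − 1.26 = 1.73 V; V_DS = V_D − V_S = 4.34 − 1.26 = 3.08 V.
V_ov = V_GS − V_th = 1.73 − 1.34 = 0.39 V.
Since V_DS = 3.08 V ≥ V_ov = 0.39 V, the device is in saturation.
I_D = ½ k_n V_ov² = 0.5 × 3.5 × 0.39² = 0.266 mA.

Saturation; I_D = 0.266 mA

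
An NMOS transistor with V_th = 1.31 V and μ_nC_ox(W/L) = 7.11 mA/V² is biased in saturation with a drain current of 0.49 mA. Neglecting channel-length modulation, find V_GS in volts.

V_GS = 1.68 V

In saturation I_D = ½ k_n (V_GS − V_th)², so V_GS − V_th = √(2 I_D / k_n) = √(2 × 0.49 / 7.11) = 0.371 V.
V_GS = 1.31 + 0.371 = 1.68 V.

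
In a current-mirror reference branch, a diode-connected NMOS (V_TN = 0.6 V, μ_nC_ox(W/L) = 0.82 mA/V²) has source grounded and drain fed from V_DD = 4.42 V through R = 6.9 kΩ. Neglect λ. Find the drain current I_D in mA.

With gate tied to drain, V_GS = V_DS ≥ V_GS − V_TN, so the device is in saturation.
KCL at the drain: ½ k_n (V_GS − V_TN)² = (V_DD − V_GS)/R.
Let x = V_GS − 0.6. Then 2.83 x² + x − 3.82 = 0, giving x = 0.999 V (positive root), so V_GS = 1.6 V.
I_D = (V_DD − V_GS)/R = (4.42 − 1.6) / 6.9 = 0.409 mA.

I_D = 0.409 mA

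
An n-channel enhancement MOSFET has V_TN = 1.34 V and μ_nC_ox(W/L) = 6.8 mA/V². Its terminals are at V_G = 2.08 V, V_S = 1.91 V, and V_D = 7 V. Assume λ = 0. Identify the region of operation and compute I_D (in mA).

Cutoff; I_D = 0 mA

V_GS = V_G − V_S = 2.08 − 1.91 = 0.17 V; V_DS = V_D − V_S = 7 − 1.91 = 5.09 V.
V_GS = 0.17 V < V_TN = 1.34 V, so the transistor is in cutoff.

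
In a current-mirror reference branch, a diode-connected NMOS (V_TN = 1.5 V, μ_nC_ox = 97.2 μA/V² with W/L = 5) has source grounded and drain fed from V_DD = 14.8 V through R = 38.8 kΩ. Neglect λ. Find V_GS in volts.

With gate tied to drain, V_GS = V_DS ≥ V_GS − V_TN, so the device is in saturation.
k_n = μ_nC_ox · (W/L) = 0.486 mA/V².
KCL at the drain: ½ k_n (V_GS − V_TN)² = (V_DD − V_GS)/R.
Let x = V_GS − 1.5. Then 9.43 x² + x − 13.3 = 0, giving x = 1.14 V (positive root), so V_GS = 2.64 V.
I_D = (V_DD − V_GS)/R = (14.8 − 2.64) / 38.8 = 0.314 mA.

V_GS = 2.64 V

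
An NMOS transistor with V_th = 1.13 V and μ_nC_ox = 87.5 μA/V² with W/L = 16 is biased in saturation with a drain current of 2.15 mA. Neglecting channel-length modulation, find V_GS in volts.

k_n = μ_nC_ox · (W/L) = 1.4 mA/V².
In saturation I_D = ½ k_n (V_GS − V_th)², so V_GS − V_th = √(2 I_D / k_n) = √(2 × 2.15 / 1.4) = 1.75 V.
V_GS = 1.13 + 1.75 = 2.88 V.

V_GS = 2.88 V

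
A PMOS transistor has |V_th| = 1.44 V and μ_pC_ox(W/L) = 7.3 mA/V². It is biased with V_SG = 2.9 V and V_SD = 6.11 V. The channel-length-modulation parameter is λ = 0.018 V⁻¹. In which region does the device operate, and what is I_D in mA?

V_ov = V_SG − |V_th| = 2.9 − 1.44 = 1.46 V.
Since V_SD = 6.11 V ≥ V_ov = 1.46 V, the device is in saturation.
I_D = ½ k_p V_ov² (1 + λ V_SD) = 0.5 × 7.3 × 1.46² × (1 + 0.018 × 6.11) = 8.64 mA.

Saturation; I_D = 8.64 mA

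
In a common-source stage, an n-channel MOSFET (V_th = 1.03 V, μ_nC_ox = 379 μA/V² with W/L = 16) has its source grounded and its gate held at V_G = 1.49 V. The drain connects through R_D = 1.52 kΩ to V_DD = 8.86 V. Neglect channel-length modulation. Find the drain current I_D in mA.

V_GS = V_G = 1.49 V, so V_ov = 1.49 − 1.03 = 0.46 V.
k_n = μ_nC_ox · (W/L) = 6.064 mA/V².
Assume saturation: I_D = ½ k_n V_ov² = 0.5 × 6.064 × 0.46² = 0.642 mA, giving V_DS = V_DD − I_D R_D = 8.86 − 0.642 × 1.52 = 7.88 V.
V_DS = 7.88 V ≥ V_ov = 0.46 V, confirming saturation.

I_D = 0.642 mA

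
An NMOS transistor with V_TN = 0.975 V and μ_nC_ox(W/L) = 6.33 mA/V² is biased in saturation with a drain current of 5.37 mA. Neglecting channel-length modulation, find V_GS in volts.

In saturation I_D = ½ k_n (V_GS − V_TN)², so V_GS − V_TN = √(2 I_D / k_n) = √(2 × 5.37 / 6.33) = 1.3 V.
V_GS = 0.975 + 1.3 = 2.28 V.

V_GS = 2.28 V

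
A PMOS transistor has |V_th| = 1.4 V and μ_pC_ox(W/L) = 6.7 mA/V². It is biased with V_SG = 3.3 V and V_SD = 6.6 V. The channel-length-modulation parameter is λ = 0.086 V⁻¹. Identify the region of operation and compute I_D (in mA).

Saturation; I_D = 19.0 mA

V_ov = V_SG − |V_th| = 3.3 − 1.4 = 1.9 V.
Since V_SD = 6.6 V ≥ V_ov = 1.9 V, the device is in saturation.
I_D = ½ k_p V_ov² (1 + λ V_SD) = 0.5 × 6.7 × 1.9² × (1 + 0.086 × 6.6) = 19 mA.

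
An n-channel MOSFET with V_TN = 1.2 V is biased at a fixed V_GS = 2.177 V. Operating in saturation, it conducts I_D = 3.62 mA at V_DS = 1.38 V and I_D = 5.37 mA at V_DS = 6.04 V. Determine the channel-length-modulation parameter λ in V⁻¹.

With V_GS fixed, I_D ∝ (1 + λ V_DS) in saturation, so I_D2/I_D1 = (1 + λ V_DS2)/(1 + λ V_DS1).
5.37/3.62 = 1.483 = (1 + 6.04 λ)/(1 + 1.38 λ).
Solving: λ (I_D1 V_DS2 − I_D2 V_DS1) = I_D2 − I_D1, so λ = (5.37 − 3.62) / (3.62 × 6.04 − 5.37 × 1.38) = 1.75 / 14.5 = 0.121 V⁻¹.

λ = 0.121 V⁻¹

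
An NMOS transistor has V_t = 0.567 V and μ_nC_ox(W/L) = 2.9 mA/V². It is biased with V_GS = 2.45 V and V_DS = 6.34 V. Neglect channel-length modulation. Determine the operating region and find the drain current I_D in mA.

Saturation; I_D = 5.14 mA

V_ov = V_GS − V_t = 2.45 − 0.567 = 1.88 V.
Since V_DS = 6.34 V ≥ V_ov = 1.88 V, the device is in saturation.
I_D = ½ k_n V_ov² = 0.5 × 2.9 × 1.88² = 5.14 mA.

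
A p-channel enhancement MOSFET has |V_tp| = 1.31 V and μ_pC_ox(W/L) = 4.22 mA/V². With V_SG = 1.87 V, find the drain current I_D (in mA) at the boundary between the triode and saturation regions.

I_D = 0.662 mA

At the boundary V_SD = V_ov = V_SG − |V_tp| = 1.87 − 1.31 = 0.56 V.
I_D = ½ k_p V_ov² = 0.5 × 4.22 × 0.56² = 0.662 mA.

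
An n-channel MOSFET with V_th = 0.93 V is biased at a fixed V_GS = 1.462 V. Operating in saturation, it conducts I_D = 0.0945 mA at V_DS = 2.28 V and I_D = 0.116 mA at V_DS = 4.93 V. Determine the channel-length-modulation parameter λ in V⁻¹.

With V_GS fixed, I_D ∝ (1 + λ V_DS) in saturation, so I_D2/I_D1 = (1 + λ V_DS2)/(1 + λ V_DS1).
0.116/0.0945 = 1.228 = (1 + 4.93 λ)/(1 + 2.28 λ).
Solving: λ (I_D1 V_DS2 − I_D2 V_DS1) = I_D2 − I_D1, so λ = (0.116 − 0.0945) / (0.0945 × 4.93 − 0.116 × 2.28) = 0.0215 / 0.201 = 0.107 V⁻¹.

λ = 0.107 V⁻¹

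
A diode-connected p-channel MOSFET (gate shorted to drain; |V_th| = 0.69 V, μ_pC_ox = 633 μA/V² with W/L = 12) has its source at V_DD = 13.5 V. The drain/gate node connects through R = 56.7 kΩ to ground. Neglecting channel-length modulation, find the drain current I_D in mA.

I_D = 0.222 mA

With gate tied to drain, V_SG = V_SD ≥ V_SG − |V_th|, so the device is in saturation.
k_p = μ_pC_ox · (W/L) = 7.596 mA/V².
KCL at the drain: ½ k_p (V_SG − |V_th|)² = (V_DD − V_SG)/R.
Let x = V_SG − 0.69. Then 215 x² + x − 12.81 = 0, giving x = 0.242 V (positive root), so V_SG = 0.932 V.
I_D = (V_DD − V_SG)/R = (13.5 − 0.932) / 56.7 = 0.222 mA.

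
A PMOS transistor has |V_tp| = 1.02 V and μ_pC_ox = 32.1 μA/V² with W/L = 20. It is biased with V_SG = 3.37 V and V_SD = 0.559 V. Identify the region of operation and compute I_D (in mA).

Triode; I_D = 0.743 mA

k_p = μ_pC_ox · (W/L) = 0.642 mA/V².
V_ov = V_SG − |V_tp| = 3.37 − 1.02 = 2.35 V.
Since V_SD = 0.559 V < V_ov = 2.35 V, the device is in the triode region.
I_D = k_p [V_ov · V_SD − ½ V_SD²] = 0.642 × [2.35 × 0.559 − 0.5 × 0.559²] = 0.743 mA.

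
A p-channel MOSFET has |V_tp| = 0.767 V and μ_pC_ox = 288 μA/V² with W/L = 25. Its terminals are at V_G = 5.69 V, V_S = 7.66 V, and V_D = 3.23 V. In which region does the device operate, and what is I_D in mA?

V_SG = V_S − V_G = 7.66 − 5.69 = 1.97 V; V_SD = V_S − V_D = 7.66 − 3.23 = 4.43 V.
k_p = μ_pC_ox · (W/L) = 7.2 mA/V².
V_ov = V_SG − |V_tp| = 1.97 − 0.767 = 1.2 V.
Since V_SD = 4.43 V ≥ V_ov = 1.2 V, the device is in saturation.
I_D = ½ k_p V_ov² = 0.5 × 7.2 × 1.2² = 5.21 mA.

Saturation; I_D = 5.21 mA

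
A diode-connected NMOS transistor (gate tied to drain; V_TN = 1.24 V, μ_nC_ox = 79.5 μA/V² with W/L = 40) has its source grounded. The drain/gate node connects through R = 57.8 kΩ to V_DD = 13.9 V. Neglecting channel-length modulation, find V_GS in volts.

V_GS = 1.61 V

With gate tied to drain, V_GS = V_DS ≥ V_GS − V_TN, so the device is in saturation.
k_n = μ_nC_ox · (W/L) = 3.18 mA/V².
KCL at the drain: ½ k_n (V_GS − V_TN)² = (V_DD − V_GS)/R.
Let x = V_GS − 1.24. Then 91.9 x² + x − 12.66 = 0, giving x = 0.366 V (positive root), so V_GS = 1.61 V.
I_D = (V_DD − V_GS)/R = (13.9 − 1.61) / 57.8 = 0.213 mA.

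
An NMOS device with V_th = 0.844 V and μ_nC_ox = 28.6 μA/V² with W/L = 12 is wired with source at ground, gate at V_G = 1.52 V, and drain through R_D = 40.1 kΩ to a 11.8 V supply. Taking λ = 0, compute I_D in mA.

I_D = 0.0784 mA

V_GS = V_G = 1.52 V, so V_ov = 1.52 − 0.844 = 0.676 V.
k_n = μ_nC_ox · (W/L) = 0.3432 mA/V².
Assume saturation: I_D = ½ k_n V_ov² = 0.5 × 0.3432 × 0.676² = 0.0784 mA, giving V_DS = V_DD − I_D R_D = 11.8 − 0.0784 × 40.1 = 8.66 V.
V_DS = 8.66 V ≥ V_ov = 0.676 V, confirming saturation.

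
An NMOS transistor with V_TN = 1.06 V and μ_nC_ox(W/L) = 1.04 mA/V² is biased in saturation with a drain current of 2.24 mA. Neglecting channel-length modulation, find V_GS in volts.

V_GS = 3.14 V

In saturation I_D = ½ k_n (V_GS − V_TN)², so V_GS − V_TN = √(2 I_D / k_n) = √(2 × 2.24 / 1.04) = 2.08 V.
V_GS = 1.06 + 2.08 = 3.14 V.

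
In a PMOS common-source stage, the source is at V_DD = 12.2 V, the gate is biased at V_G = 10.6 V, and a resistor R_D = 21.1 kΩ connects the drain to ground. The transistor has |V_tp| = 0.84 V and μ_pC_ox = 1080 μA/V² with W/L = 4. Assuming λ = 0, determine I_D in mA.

V_SG = V_DD − V_G = 12.2 − 10.6 = 1.6 V, so V_ov = 1.6 − 0.84 = 0.76 V.
k_p = μ_pC_ox · (W/L) = 4.32 mA/V².
Assume saturation: I_D = ½ k_p V_ov² = 0.5 × 4.32 × 0.76² = 1.25 mA, giving V_SD = V_DD − I_D R_D = 12.2 − 1.25 × 21.1 = -14.1 V.
But -14.1 V < V_ov = 0.76 V, so the device is actually in triode.
In triode I_D = k_p[V_ov V_SD − ½ V_SD²] and I_D = (V_DD − V_SD)/R_D. Equating: 45.6 V_SD² − 70.28 V_SD + 12.2 = 0, giving V_SD = 0.199 V (the root below V_ov).
I_D = (12.2 − 0.199) / 21.1 = 0.569 mA.

I_D = 0.569 mA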